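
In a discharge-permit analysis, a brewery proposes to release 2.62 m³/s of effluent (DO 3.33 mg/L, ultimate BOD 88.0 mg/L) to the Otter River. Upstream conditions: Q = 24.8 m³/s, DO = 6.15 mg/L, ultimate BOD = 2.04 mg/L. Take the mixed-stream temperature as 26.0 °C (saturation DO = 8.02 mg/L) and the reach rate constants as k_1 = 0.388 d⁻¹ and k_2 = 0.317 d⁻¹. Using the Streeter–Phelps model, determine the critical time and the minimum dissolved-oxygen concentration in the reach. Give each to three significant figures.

Mixed DO = (24.8×6.15 + 2.62×3.33)/(24.8+2.62) = 161.2/27.42 = 5.881 mg/L.
Mixed L₀ = (24.8×2.04 + 2.62×88.0)/(27.42) = 281.2/27.42 = 10.25 mg/L.
Initial deficit D₀ = C_s − DO₀ = 8.02 − 5.881 = 2.139 mg/L.
t_c = (1/-0.07100) ln[(0.317/0.388)(1 − 2.139×-0.07100/(0.388×10.25))] = -14.08 × ln(0.8482) = 2.319 d.
D_c = (0.388/0.317) × 10.25 × e^(−0.388×2.319) = 1.224 × 10.25 × 0.4067 = 5.104 mg/L.
Minimum DO = 8.02 − 5.104 = 2.916 mg/L.

t_c ≈ 2.32 d; minimum DO ≈ 2.92 mg/L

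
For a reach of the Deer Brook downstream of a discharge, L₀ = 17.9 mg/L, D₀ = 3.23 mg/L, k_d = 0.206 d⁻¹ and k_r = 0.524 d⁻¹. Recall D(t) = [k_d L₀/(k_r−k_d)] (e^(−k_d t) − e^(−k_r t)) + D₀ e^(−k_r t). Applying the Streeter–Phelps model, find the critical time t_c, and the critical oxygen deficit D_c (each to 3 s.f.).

With k_r/k_d = 2.544 and 1 − D₀(k_r−k_d)/(k_d L₀) = 0.7214,
t_c = ln(2.544 × 0.7214) / (0.524 − 0.206) = ln(1.835) / 0.3180 = 0.6071/0.3180 = 1.909 d.
D_c = (k_d/k_r) L₀ e^(−k_d t_c) = (0.206/0.524) × 17.9 × e^(−0.206×1.909) = 0.3931 × 17.9 × 0.6748 = 4.749 mg/L.

t_c ≈ 1.91 d; D_c ≈ 4.75 mg/L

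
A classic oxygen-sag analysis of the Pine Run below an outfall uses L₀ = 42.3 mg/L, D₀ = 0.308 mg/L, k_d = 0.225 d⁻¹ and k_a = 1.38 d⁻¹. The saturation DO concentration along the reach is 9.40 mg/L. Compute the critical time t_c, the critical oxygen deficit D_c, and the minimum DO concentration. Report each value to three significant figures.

At the critical point dD/dt = 0, so k_d L₀ e^(−k_d t) = k_a D. Substituting D(t) from the Streeter–Phelps equation and solving for t gives
t_c = ln[(k_a/k_d)(1 − D₀(k_a−k_d)/(k_d L₀))] / (k_a−k_d).
Here k_a−k_d = 1.155 d⁻¹ and 1 − D₀(k_a−k_d)/(k_d L₀) = 1 − 0.308×1.155/(0.225×42.3) = 0.9626, so
t_c = ln(6.133 × 0.9626) / 1.155 = 1.776 / 1.155 = 1.537 d.
L(t_c) = L₀ e^(−k_d t_c) = 42.3 × 0.7076 = 29.93 mg/L, and at the critical point k_a D_c = k_d L, so D_c = (0.225/1.38) × 29.93 = 4.880 mg/L.
Minimum DO = C_s − D_c = 9.40 − 4.880 = 4.520 mg/L.

t_c ≈ 1.54 d; D_c ≈ 4.88 mg/L; min DO ≈ 4.52 mg/L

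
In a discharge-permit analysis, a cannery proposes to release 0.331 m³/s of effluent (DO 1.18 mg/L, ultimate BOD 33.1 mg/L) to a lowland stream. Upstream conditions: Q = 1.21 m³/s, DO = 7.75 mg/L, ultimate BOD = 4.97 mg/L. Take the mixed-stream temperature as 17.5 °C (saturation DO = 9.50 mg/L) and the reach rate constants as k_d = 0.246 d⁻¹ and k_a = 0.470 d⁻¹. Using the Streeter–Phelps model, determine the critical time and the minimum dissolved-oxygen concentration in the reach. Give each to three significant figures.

Mixed DO = (1.21×7.75 + 0.331×1.18)/(1.21+0.331) = 9.768/1.541 = 6.339 mg/L.
Mixed L₀ = (1.21×4.97 + 0.331×33.1)/(1.541) = 16.97/1.541 = 11.01 mg/L.
Initial deficit D₀ = C_s − DO₀ = 9.50 − 6.339 = 3.161 mg/L.
t_c = (1/0.2240) ln[(0.470/0.246)(1 − 3.161×0.2240/(0.246×11.01))] = 4.464 × ln(1.411) = 1.538 d.
D_c = (0.246/0.470) × 11.01 × e^(−0.246×1.538) = 0.5234 × 11.01 × 0.6851 = 3.949 mg/L.
Minimum DO = 9.50 − 3.949 = 5.551 mg/L.

t_c ≈ 1.54 d; minimum DO ≈ 5.55 mg/L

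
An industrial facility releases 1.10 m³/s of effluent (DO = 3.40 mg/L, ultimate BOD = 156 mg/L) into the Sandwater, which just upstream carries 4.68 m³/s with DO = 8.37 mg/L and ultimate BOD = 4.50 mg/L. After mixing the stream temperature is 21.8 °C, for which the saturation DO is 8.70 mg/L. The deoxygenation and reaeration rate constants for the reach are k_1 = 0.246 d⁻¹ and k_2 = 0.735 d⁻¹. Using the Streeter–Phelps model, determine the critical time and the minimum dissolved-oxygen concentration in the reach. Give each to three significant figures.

t_c ≈ 2.08 d; minimum DO ≈ 2.01 mg/L

Mixed DO = (4.68×8.37 + 1.10×3.40)/(4.68+1.10) = 42.91/5.780 = 7.424 mg/L.
Mixed L₀ = (4.68×4.50 + 1.10×156)/(5.780) = 192.7/5.780 = 33.33 mg/L.
Initial deficit D₀ = C_s − DO₀ = 8.70 − 7.424 = 1.276 mg/L.
t_c = (1/0.4890) ln[(0.735/0.246)(1 − 1.276×0.4890/(0.246×33.33))] = 2.045 × ln(2.760) = 2.076 d.
D_c = (0.246/0.735) × 33.33 × e^(−0.246×2.076) = 0.3347 × 33.33 × 0.6000 = 6.694 mg/L.
Minimum DO = 8.70 − 6.694 = 2.006 mg/L.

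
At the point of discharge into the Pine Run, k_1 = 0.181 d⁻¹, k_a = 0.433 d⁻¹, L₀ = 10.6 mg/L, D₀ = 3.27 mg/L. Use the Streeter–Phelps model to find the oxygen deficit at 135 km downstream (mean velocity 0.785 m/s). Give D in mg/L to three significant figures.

D ≈ 3.48 mg/L

Travel time t = x/v = 135 km / (0.785 m/s) = 135000 m / 0.785 m/s = 172000 s = 1.990 d.
k_1 L₀/(k_a−k_1) = 0.181×10.6/(0.433−0.181) = 1.919/0.2520 = 7.613 mg/L.
e^(−k_1 t) = e^(−0.181×1.990) = 0.6975; e^(−k_a t) = e^(−0.433×1.990) = 0.4224.
D = 7.613 × (0.6975 − 0.4224) + 3.27 × 0.4224 = 2.095 + 1.381 = 3.476 mg/L.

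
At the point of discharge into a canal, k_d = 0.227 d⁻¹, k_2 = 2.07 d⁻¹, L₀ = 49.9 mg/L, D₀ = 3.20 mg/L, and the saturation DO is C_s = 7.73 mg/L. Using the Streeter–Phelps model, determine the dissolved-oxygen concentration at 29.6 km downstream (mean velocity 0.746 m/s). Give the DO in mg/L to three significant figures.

DO ≈ 3.33 mg/L

Travel time t = x/v = 29.6 km / (0.746 m/s) = 29600 m / 0.746 m/s = 39680 s = 0.4592 d.
k_d L₀/(k_2−k_d) = 0.227×49.9/(2.07−0.227) = 11.33/1.843 = 6.146 mg/L.
e^(−k_d t) = e^(−0.227×0.4592) = 0.9010; e^(−k_2 t) = e^(−2.07×0.4592) = 0.3865.
D = 6.146 × (0.9010 − 0.3865) + 3.20 × 0.3865 = 3.162 + 1.237 = 4.399 mg/L.
DO = C_s − D = 7.73 − 4.399 = 3.331 mg/L.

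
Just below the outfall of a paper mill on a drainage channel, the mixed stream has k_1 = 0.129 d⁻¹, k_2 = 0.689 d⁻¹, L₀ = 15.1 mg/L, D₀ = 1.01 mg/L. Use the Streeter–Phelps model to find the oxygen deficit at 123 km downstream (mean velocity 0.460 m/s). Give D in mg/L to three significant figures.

Travel time t = x/v = 123 km / (0.460 m/s) = 123000 m / 0.460 m/s = 267400 s = 3.095 d.
k_1 L₀/(k_2−k_1) = 0.129×15.1/(0.689−0.129) = 1.948/0.5600 = 3.478 mg/L.
e^(−k_1 t) = e^(−0.129×3.095) = 0.6708; e^(−k_2 t) = e^(−0.689×3.095) = 0.1186.
D = 3.478 × (0.6708 − 0.1186) + 1.01 × 0.1186 = 1.921 + 0.1197 = 2.041 mg/L.

D ≈ 2.04 mg/L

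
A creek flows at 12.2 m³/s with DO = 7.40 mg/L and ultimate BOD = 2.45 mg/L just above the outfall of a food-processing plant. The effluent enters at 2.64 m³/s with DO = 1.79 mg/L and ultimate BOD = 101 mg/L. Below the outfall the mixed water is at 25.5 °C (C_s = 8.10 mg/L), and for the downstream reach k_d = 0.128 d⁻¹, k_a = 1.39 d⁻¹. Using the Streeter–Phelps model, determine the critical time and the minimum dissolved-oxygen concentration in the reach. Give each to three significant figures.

Mixed DO = (12.2×7.40 + 2.64×1.79)/(12.2+2.64) = 95.01/14.84 = 6.402 mg/L.
Mixed L₀ = (12.2×2.45 + 2.64×101)/(14.84) = 296.5/14.84 = 19.98 mg/L.
Initial deficit D₀ = C_s − DO₀ = 8.10 − 6.402 = 1.698 mg/L.
t_c = (1/1.262) ln[(1.39/0.128)(1 − 1.698×1.262/(0.128×19.98))] = 0.7924 × ln(1.761) = 0.4485 d.
D_c = (0.128/1.39) × 19.98 × e^(−0.128×0.4485) = 0.09209 × 19.98 × 0.9442 = 1.737 mg/L.
Minimum DO = 8.10 − 1.737 = 6.363 mg/L.

t_c ≈ 0.448 d; minimum DO ≈ 6.36 mg/L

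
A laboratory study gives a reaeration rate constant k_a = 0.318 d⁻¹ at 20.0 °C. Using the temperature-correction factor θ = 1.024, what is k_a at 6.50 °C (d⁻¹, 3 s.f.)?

k_a ≈ 0.231 d⁻¹

k_a(T₂) = k_a(T₁) · θ^(T₂−T₁) = 0.318 × 1.024^(6.50−20.0)
= 0.318 × 1.024^-13.5 = 0.318 × 0.7260 = 0.2309 d⁻¹.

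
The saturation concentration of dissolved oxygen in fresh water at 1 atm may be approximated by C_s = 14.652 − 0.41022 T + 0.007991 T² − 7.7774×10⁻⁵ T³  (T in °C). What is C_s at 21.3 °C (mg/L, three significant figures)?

C_s ≈ 8.79 mg/L

C_s = 14.652 − 0.41022×21.3 + 0.007991×21.3² − 7.7774×10⁻⁵×21.3³ = 8.788 mg/L.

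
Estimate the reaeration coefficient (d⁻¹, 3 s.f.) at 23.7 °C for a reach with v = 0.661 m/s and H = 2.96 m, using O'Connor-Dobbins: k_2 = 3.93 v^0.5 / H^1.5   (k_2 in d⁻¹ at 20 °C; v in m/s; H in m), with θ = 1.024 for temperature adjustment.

k_2(20) = 3.93 × 0.661^0.5 / 2.96^1.5 = 3.93 × 0.8130 / 5.093 = 0.6274 d⁻¹.
k_2(23.7) = 0.6274 × 1.024^(23.7−20) = 0.6274 × 1.092 = 0.6850 d⁻¹.

k_2 ≈ 0.685 d⁻¹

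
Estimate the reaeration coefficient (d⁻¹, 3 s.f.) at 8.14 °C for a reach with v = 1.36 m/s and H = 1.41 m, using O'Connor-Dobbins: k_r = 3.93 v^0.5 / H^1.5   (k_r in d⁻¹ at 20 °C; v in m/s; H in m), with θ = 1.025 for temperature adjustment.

k_r ≈ 2.04 d⁻¹

k_r(20) = 3.93 × 1.36^0.5 / 1.41^1.5 = 3.93 × 1.166 / 1.674 = 2.737 d⁻¹.
k_r(8.14) = 2.737 × 1.025^(8.14−20) = 2.737 × 0.7461 = 2.042 d⁻¹.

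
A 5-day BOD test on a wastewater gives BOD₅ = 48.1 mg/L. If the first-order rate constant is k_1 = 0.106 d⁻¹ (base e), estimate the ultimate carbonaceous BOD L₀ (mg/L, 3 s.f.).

BOD₅ = L₀(1 − e^(−5k_1)) ⇒ L₀ = BOD₅ / (1 − e^(−5×0.106))
= 48.1 / (1 − 0.5886) = 48.1 / 0.4114 = 116.9 mg/L.

L₀ ≈ 117 mg/L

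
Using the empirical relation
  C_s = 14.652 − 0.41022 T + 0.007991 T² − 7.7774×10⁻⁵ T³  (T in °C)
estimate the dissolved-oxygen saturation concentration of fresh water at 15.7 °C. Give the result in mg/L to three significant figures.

C_s ≈ 9.88 mg/L

C_s = 14.652 − 0.41022×15.7 + 0.007991×15.7² − 7.7774×10⁻⁵×15.7³ = 9.880 mg/L.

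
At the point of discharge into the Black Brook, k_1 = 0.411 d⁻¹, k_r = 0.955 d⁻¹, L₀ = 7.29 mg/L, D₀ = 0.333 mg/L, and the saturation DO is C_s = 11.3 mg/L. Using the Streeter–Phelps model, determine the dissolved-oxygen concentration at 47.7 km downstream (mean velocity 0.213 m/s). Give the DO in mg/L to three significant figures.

Travel time t = x/v = 47.7 km / (0.213 m/s) = 47700 m / 0.213 m/s = 223900 s = 2.592 d.
k_1 L₀/(k_r−k_1) = 0.411×7.29/(0.955−0.411) = 2.996/0.5440 = 5.508 mg/L.
e^(−k_1 t) = e^(−0.411×2.592) = 0.3446; e^(−k_r t) = e^(−0.955×2.592) = 0.08414.
D = 5.508 × (0.3446 − 0.08414) + 0.333 × 0.08414 = 1.435 + 0.02802 = 1.463 mg/L.
DO = C_s − D = 11.3 − 1.463 = 9.837 mg/L.

DO ≈ 9.84 mg/L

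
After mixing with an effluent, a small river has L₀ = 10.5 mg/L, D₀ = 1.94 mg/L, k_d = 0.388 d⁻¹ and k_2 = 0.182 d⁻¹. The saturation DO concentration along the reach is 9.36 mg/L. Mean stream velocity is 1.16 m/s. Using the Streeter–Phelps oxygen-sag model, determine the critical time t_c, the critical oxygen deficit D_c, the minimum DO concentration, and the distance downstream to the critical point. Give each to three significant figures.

With k_2/k_d = 0.4691 and 1 − D₀(k_2−k_d)/(k_d L₀) = 1.098,
t_c = ln(0.4691 × 1.098) / (0.182 − 0.388) = ln(0.5151) / -0.2060 = -0.6634/-0.2060 = 3.220 d.
D_c = (k_d/k_2) L₀ e^(−k_d t_c) = (0.388/0.182) × 10.5 × e^(−0.388×3.220) = 2.132 × 10.5 × 0.2866 = 6.416 mg/L.
Minimum DO = C_s − D_c = 9.36 − 6.416 = 2.944 mg/L.
x_c = v t_c = 1.16 m/s × 3.220 d × 86400 s/d = 322800 m ≈ 323 km.

t_c ≈ 3.22 d; D_c ≈ 6.42 mg/L; min DO ≈ 2.94 mg/L; x_c ≈ 323 km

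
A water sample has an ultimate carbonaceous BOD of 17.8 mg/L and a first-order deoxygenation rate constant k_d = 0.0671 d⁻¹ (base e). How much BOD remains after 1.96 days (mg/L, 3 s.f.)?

L ≈ 15.6 mg/L

L_t = L₀ e^(−k_d t) = 17.8 × e^(−0.0671×1.96) = 17.8 × 0.8768 = 15.61 mg/L.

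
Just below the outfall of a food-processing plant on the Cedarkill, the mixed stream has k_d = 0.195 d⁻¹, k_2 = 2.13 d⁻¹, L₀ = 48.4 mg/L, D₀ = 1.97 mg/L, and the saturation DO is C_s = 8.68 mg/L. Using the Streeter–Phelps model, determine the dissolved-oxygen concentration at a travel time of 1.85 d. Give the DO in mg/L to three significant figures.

DO ≈ 5.34 mg/L

k_d L₀/(k_2−k_d) = 0.195×48.4/(2.13−0.195) = 9.438/1.935 = 4.878 mg/L.
e^(−k_d t) = e^(−0.195×1.850) = 0.6972; e^(−k_2 t) = e^(−2.13×1.850) = 0.01944.
D = 4.878 × (0.6972 − 0.01944) + 1.97 × 0.01944 = 3.306 + 0.03829 = 3.344 mg/L.
DO = C_s − D = 8.68 − 3.344 = 5.336 mg/L.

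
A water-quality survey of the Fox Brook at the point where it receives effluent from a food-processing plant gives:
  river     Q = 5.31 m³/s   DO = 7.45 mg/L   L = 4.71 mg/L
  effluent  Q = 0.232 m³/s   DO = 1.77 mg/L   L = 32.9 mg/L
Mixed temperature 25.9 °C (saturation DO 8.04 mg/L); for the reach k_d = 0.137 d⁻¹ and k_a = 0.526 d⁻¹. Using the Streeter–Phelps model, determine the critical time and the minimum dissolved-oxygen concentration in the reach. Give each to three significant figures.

t_c ≈ 2.15 d; minimum DO ≈ 6.90 mg/L

Mixed DO = (5.31×7.45 + 0.232×1.77)/(5.31+0.232) = 39.97/5.542 = 7.212 mg/L.
Mixed L₀ = (5.31×4.71 + 0.232×32.9)/(5.542) = 32.64/5.542 = 5.890 mg/L.
Initial deficit D₀ = C_s − DO₀ = 8.04 − 7.212 = 0.8278 mg/L.
t_c = (1/0.3890) ln[(0.526/0.137)(1 − 0.8278×0.3890/(0.137×5.890))] = 2.571 × ln(2.307) = 2.149 d.
D_c = (0.137/0.526) × 5.890 × e^(−0.137×2.149) = 0.2605 × 5.890 × 0.7449 = 1.143 mg/L.
Minimum DO = 8.04 − 1.143 = 6.897 mg/L.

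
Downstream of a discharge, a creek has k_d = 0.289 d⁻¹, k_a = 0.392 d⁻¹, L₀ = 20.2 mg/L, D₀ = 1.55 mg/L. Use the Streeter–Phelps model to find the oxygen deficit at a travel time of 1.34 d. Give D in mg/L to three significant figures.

D ≈ 5.88 mg/L

k_d L₀/(k_a−k_d) = 0.289×20.2/(0.392−0.289) = 5.838/0.1030 = 56.68 mg/L.
e^(−k_d t) = e^(−0.289×1.340) = 0.6789; e^(−k_a t) = e^(−0.392×1.340) = 0.5914.
D = 56.68 × (0.6789 − 0.5914) + 1.55 × 0.5914 = 4.961 + 0.9167 = 5.877 mg/L.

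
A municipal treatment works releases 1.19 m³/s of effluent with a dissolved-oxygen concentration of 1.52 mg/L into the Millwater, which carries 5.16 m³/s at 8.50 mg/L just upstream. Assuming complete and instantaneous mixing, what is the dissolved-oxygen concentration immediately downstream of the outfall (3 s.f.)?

Flow-weighted mixing: C = (Q_r C_r + Q_w C_w)/(Q_r + Q_w)
= (5.16×8.50 + 1.19×1.52)/(5.16 + 1.19) = 45.67/6.350 = 7.192 mg/L.

7.19 mg/L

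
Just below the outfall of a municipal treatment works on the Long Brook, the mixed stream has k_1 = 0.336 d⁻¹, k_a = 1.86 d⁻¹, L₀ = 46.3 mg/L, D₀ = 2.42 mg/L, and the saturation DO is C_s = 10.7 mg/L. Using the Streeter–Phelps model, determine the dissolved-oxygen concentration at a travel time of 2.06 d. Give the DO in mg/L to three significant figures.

DO ≈ 5.76 mg/L

k_1 L₀/(k_a−k_1) = 0.336×46.3/(1.86−0.336) = 15.56/1.524 = 10.21 mg/L.
e^(−k_1 t) = e^(−0.336×2.060) = 0.5005; e^(−k_a t) = e^(−1.86×2.060) = 0.02167.
D = 10.21 × (0.5005 − 0.02167) + 2.42 × 0.02167 = 4.888 + 0.05245 = 4.940 mg/L.
DO = C_s − D = 10.7 − 4.940 = 5.760 mg/L.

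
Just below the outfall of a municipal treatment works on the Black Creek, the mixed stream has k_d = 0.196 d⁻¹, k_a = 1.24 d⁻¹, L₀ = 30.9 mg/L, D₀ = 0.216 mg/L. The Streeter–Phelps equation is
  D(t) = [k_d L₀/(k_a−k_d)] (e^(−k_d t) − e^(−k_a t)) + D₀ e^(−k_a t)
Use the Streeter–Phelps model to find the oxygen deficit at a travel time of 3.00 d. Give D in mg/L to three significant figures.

D ≈ 3.09 mg/L

k_d L₀/(k_a−k_d) = 0.196×30.9/(1.24−0.196) = 6.056/1.044 = 5.801 mg/L.
e^(−k_d t) = e^(−0.196×3.000) = 0.5554; e^(−k_a t) = e^(−1.24×3.000) = 0.02423.
D = 5.801 × (0.5554 − 0.02423) + 0.216 × 0.02423 = 3.082 + 0.005235 = 3.087 mg/L.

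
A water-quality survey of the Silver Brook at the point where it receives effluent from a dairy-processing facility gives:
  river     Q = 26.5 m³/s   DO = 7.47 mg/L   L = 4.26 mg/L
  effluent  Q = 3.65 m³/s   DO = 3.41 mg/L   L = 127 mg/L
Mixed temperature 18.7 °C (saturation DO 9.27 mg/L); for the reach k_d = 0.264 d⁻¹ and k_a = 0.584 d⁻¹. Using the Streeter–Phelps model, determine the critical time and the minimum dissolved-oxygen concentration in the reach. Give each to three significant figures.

Mixed DO = (26.5×7.47 + 3.65×3.41)/(26.5+3.65) = 210.4/30.15 = 6.978 mg/L.
Mixed L₀ = (26.5×4.26 + 3.65×127)/(30.15) = 576.4/30.15 = 19.12 mg/L.
Initial deficit D₀ = C_s − DO₀ = 9.27 − 6.978 = 2.292 mg/L.
t_c = (1/0.3200) ln[(0.584/0.264)(1 − 2.292×0.3200/(0.264×19.12))] = 3.125 × ln(1.891) = 1.991 d.
D_c = (0.264/0.584) × 19.12 × e^(−0.264×1.991) = 0.4521 × 19.12 × 0.5913 = 5.110 mg/L.
Minimum DO = 9.27 − 5.110 = 4.160 mg/L.

t_c ≈ 1.99 d; minimum DO ≈ 4.16 mg/L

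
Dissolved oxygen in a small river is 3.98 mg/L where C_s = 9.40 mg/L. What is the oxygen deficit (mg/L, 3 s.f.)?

D = C_s − C = 9.40 − 3.98 = 5.42 mg/L.

D ≈ 5.42 mg/L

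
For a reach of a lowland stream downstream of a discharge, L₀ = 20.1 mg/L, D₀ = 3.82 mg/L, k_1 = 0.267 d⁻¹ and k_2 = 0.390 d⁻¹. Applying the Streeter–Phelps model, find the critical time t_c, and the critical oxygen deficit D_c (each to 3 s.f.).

With k_2/k_1 = 1.461 and 1 − D₀(k_2−k_1)/(k_1 L₀) = 0.9124,
t_c = ln(1.461 × 0.9124) / (0.390 − 0.267) = ln(1.333) / 0.1230 = 0.2873/0.1230 = 2.336 d.
D_c = (k_1/k_2) L₀ e^(−k_1 t_c) = (0.267/0.390) × 20.1 × e^(−0.267×2.336) = 0.6846 × 20.1 × 0.5360 = 7.376 mg/L.

t_c ≈ 2.34 d; D_c ≈ 7.38 mg/L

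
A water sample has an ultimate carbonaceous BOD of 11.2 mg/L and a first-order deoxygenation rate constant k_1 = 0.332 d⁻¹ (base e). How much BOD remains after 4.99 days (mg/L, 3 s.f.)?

L ≈ 2.14 mg/L

L_t = L₀ e^(−k_1 t) = 11.2 × e^(−0.332×4.99) = 11.2 × 0.1908 = 2.137 mg/L.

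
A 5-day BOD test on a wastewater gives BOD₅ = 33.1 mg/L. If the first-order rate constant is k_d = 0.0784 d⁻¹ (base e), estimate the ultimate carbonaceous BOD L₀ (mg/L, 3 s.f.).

L₀ ≈ 102 mg/L

BOD₅ = L₀(1 − e^(−5k_d)) ⇒ L₀ = BOD₅ / (1 − e^(−5×0.0784))
= 33.1 / (1 − 0.6757) = 33.1 / 0.3243 = 102.1 mg/L.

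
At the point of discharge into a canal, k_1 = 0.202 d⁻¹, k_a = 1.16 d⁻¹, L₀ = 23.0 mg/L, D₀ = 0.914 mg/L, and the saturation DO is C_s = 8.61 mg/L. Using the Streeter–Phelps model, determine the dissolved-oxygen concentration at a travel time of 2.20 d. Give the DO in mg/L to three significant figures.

DO ≈ 5.81 mg/L

k_1 L₀/(k_a−k_1) = 0.202×23.0/(1.16−0.202) = 4.646/0.9580 = 4.850 mg/L.
e^(−k_1 t) = e^(−0.202×2.200) = 0.6412; e^(−k_a t) = e^(−1.16×2.200) = 0.07793.
D = 4.850 × (0.6412 − 0.07793) + 0.914 × 0.07793 = 2.732 + 0.07122 = 2.803 mg/L.
DO = C_s − D = 8.61 − 2.803 = 5.807 mg/L.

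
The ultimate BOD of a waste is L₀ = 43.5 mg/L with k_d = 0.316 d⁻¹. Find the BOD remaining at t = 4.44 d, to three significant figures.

L ≈ 10.7 mg/L

L_t = L₀ e^(−k_d t) = 43.5 × e^(−0.316×4.44) = 43.5 × 0.2458 = 10.69 mg/L.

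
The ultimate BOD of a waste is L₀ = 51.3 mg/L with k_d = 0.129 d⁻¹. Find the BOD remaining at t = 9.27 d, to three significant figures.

L ≈ 15.5 mg/L

L_t = L₀ e^(−k_d t) = 51.3 × e^(−0.129×9.27) = 51.3 × 0.3025 = 15.52 mg/L.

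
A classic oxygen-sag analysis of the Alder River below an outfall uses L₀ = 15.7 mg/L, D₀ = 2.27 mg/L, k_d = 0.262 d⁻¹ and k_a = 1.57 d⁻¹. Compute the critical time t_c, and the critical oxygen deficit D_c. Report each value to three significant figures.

At the critical point dD/dt = 0, so k_d L₀ e^(−k_d t) = k_a D. Substituting D(t) from the Streeter–Phelps equation and solving for t gives
t_c = ln[(k_a/k_d)(1 − D₀(k_a−k_d)/(k_d L₀))] / (k_a−k_d).
Here k_a−k_d = 1.308 d⁻¹ and 1 − D₀(k_a−k_d)/(k_d L₀) = 1 − 2.27×1.308/(0.262×15.7) = 0.2782, so
t_c = ln(5.992 × 0.2782) / 1.308 = 0.5110 / 1.308 = 0.3907 d.
L(t_c) = L₀ e^(−k_d t_c) = 15.7 × 0.9027 = 14.17 mg/L, and at the critical point k_a D_c = k_d L, so D_c = (0.262/1.57) × 14.17 = 2.365 mg/L.

t_c ≈ 0.391 d; D_c ≈ 2.37 mg/L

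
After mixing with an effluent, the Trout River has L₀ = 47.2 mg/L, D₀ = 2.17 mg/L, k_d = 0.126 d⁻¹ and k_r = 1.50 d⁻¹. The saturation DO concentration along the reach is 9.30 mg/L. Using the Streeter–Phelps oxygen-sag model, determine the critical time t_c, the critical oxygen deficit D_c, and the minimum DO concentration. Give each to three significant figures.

t_c ≈ 1.30 d; D_c ≈ 3.37 mg/L; min DO ≈ 5.93 mg/L

With k_r/k_d = 11.90 and 1 − D₀(k_r−k_d)/(k_d L₀) = 0.4987,
t_c = ln(11.90 × 0.4987) / (1.50 − 0.126) = ln(5.936) / 1.374 = 1.781/1.374 = 1.296 d.
L(t_c) = L₀ e^(−k_d t_c) = 47.2 × 0.8493 = 40.09 mg/L, and at the critical point k_r D_c = k_d L, so D_c = (0.126/1.50) × 40.09 = 3.367 mg/L.
Minimum DO = C_s − D_c = 9.30 − 3.367 = 5.933 mg/L.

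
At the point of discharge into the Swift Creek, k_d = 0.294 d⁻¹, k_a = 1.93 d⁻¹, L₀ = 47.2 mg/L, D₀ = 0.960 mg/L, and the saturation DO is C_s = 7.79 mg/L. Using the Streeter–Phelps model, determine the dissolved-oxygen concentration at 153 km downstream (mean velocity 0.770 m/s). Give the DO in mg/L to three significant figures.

DO ≈ 3.57 mg/L

Travel time t = x/v = 153 km / (0.770 m/s) = 153000 m / 0.770 m/s = 198700 s = 2.300 d.
k_d L₀/(k_a−k_d) = 0.294×47.2/(1.93−0.294) = 13.88/1.636 = 8.482 mg/L.
e^(−k_d t) = e^(−0.294×2.300) = 0.5086; e^(−k_a t) = e^(−1.93×2.300) = 0.01181.
D = 8.482 × (0.5086 − 0.01181) + 0.960 × 0.01181 = 4.214 + 0.01134 = 4.225 mg/L.
DO = C_s − D = 7.79 − 4.225 = 3.565 mg/L.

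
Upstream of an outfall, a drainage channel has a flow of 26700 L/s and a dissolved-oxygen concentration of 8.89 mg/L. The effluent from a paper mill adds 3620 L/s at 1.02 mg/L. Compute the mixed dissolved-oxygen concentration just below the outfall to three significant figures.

Flow-weighted mixing: C = (Q_r C_r + Q_w C_w)/(Q_r + Q_w)
= (26700×8.89 + 3620×1.02)/(26700 + 3620) = 241100/30320 = 7.950 mg/L.

7.95 mg/L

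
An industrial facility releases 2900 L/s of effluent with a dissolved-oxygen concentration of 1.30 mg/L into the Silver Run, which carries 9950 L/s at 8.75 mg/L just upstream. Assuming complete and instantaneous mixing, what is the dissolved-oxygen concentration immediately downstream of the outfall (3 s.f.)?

7.07 mg/L

Flow-weighted mixing: C = (Q_r C_r + Q_w C_w)/(Q_r + Q_w)
= (9950×8.75 + 2900×1.30)/(9950 + 2900) = 90830/12850 = 7.069 mg/L.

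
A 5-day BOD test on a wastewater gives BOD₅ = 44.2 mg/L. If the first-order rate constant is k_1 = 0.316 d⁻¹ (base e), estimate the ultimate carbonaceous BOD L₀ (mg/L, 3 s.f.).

BOD₅ = L₀(1 − e^(−5k_1)) ⇒ L₀ = BOD₅ / (1 − e^(−5×0.316))
= 44.2 / (1 − 0.2060) = 44.2 / 0.7940 = 55.67 mg/L.

L₀ ≈ 55.7 mg/L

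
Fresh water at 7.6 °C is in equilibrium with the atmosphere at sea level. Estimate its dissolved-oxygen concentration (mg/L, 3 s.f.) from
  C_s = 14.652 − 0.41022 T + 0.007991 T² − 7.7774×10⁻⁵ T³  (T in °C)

C_s = 14.652 − 0.41022×7.6 + 0.007991×7.6² − 7.7774×10⁻⁵×7.6³ = 11.96 mg/L.

C_s ≈ 12.0 mg/L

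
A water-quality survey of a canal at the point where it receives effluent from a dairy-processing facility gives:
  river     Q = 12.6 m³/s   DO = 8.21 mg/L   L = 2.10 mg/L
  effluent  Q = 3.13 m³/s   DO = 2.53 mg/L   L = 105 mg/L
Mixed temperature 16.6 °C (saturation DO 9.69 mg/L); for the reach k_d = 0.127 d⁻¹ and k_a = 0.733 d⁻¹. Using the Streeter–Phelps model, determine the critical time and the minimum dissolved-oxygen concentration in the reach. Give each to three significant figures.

Mixed DO = (12.6×8.21 + 3.13×2.53)/(12.6+3.13) = 111.4/15.73 = 7.080 mg/L.
Mixed L₀ = (12.6×2.10 + 3.13×105)/(15.73) = 355.1/15.73 = 22.58 mg/L.
Initial deficit D₀ = C_s − DO₀ = 9.69 − 7.080 = 2.610 mg/L.
t_c = (1/0.6060) ln[(0.733/0.127)(1 − 2.610×0.6060/(0.127×22.58))] = 1.650 × ln(2.587) = 1.569 d.
D_c = (0.127/0.733) × 22.58 × e^(−0.127×1.569) = 0.1733 × 22.58 × 0.8194 = 3.205 mg/L.
Minimum DO = 9.69 − 3.205 = 6.485 mg/L.

t_c ≈ 1.57 d; minimum DO ≈ 6.49 mg/L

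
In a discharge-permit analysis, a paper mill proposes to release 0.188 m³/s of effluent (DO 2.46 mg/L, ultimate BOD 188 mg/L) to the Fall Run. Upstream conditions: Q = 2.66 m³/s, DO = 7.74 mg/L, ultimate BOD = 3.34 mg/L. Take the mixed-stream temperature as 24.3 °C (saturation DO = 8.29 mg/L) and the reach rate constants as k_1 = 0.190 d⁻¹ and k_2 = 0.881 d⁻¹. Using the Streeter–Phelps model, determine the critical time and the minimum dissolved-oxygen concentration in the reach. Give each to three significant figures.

t_c ≈ 1.88 d; minimum DO ≈ 5.95 mg/L

Mixed DO = (2.66×7.74 + 0.188×2.46)/(2.66+0.188) = 21.05/2.848 = 7.391 mg/L.
Mixed L₀ = (2.66×3.34 + 0.188×188)/(2.848) = 44.23/2.848 = 15.53 mg/L.
Initial deficit D₀ = C_s − DO₀ = 8.29 − 7.391 = 0.8985 mg/L.
t_c = (1/0.6910) ln[(0.881/0.190)(1 − 0.8985×0.6910/(0.190×15.53))] = 1.447 × ln(3.661) = 1.878 d.
D_c = (0.190/0.881) × 15.53 × e^(−0.190×1.878) = 0.2157 × 15.53 × 0.6999 = 2.344 mg/L.
Minimum DO = 8.29 − 2.344 = 5.946 mg/L.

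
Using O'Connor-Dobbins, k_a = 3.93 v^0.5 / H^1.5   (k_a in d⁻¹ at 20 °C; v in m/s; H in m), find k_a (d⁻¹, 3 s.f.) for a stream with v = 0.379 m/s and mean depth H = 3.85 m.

k_a = 3.93 × 0.379^0.5 / 3.85^1.5 = 3.93 × 0.6156 / 7.554 = 0.3203 d⁻¹.

k_a ≈ 0.320 d⁻¹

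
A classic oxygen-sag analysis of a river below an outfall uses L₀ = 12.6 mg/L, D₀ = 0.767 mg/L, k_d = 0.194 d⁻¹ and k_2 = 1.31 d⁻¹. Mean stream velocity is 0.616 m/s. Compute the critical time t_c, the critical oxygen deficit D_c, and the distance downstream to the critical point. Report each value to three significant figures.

t_c ≈ 1.33 d; D_c ≈ 1.44 mg/L; x_c ≈ 70.5 km

t_c = [1/(k_2−k_d)] ln[(k_2/k_d)(1 − D₀(k_2−k_d)/(k_d L₀))]
= [1/(1.31−0.194)] ln[(1.31/0.194)(1 − 0.767×1.116/(0.194×12.6))]
= (1/1.116) ln[6.753 × 0.6498] = 0.8961 × ln(4.388) = 0.8961 × 1.479 = 1.325 d.
L(t_c) = L₀ e^(−k_d t_c) = 12.6 × 0.7733 = 9.744 mg/L, and at the critical point k_2 D_c = k_d L, so D_c = (0.194/1.31) × 9.744 = 1.443 mg/L.
x_c = v t_c = 0.616 m/s × 1.325 d × 86400 s/d = 70530 m ≈ 70.5 km.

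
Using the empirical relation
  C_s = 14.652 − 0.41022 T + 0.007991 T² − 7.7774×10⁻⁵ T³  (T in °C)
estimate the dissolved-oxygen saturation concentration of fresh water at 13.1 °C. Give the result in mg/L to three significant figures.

C_s ≈ 10.5 mg/L

C_s = 14.652 − 0.41022×13.1 + 0.007991×13.1² − 7.7774×10⁻⁵×13.1³ = 10.47 mg/L.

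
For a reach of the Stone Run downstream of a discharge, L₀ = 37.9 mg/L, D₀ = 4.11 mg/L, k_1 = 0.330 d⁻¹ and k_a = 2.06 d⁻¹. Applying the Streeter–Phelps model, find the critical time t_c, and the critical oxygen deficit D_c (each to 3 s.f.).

t_c ≈ 0.573 d; D_c ≈ 5.03 mg/L

At the critical point dD/dt = 0, so k_1 L₀ e^(−k_1 t) = k_a D. Substituting D(t) from the Streeter–Phelps equation and solving for t gives
t_c = ln[(k_a/k_1)(1 − D₀(k_a−k_1)/(k_1 L₀))] / (k_a−k_1).
Here k_a−k_1 = 1.730 d⁻¹ and 1 − D₀(k_a−k_1)/(k_1 L₀) = 1 − 4.11×1.730/(0.330×37.9) = 0.4315, so
t_c = ln(6.242 × 0.4315) / 1.730 = 0.9909 / 1.730 = 0.5728 d.
L(t_c) = L₀ e^(−k_1 t_c) = 37.9 × 0.8278 = 31.37 mg/L, and at the critical point k_a D_c = k_1 L, so D_c = (0.330/2.06) × 31.37 = 5.026 mg/L.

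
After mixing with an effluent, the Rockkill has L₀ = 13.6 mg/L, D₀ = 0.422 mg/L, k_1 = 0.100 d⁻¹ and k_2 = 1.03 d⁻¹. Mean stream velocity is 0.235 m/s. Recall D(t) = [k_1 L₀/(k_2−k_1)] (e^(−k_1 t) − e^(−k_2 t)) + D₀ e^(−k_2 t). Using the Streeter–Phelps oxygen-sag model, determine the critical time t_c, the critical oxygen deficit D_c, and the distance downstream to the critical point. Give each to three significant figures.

t_c ≈ 2.14 d; D_c ≈ 1.07 mg/L; x_c ≈ 43.5 km

t_c = [1/(k_2−k_1)] ln[(k_2/k_1)(1 − D₀(k_2−k_1)/(k_1 L₀))]
= [1/(1.03−0.100)] ln[(1.03/0.100)(1 − 0.422×0.9300/(0.100×13.6))]
= (1/0.9300) ln[10.30 × 0.7114] = 1.075 × ln(7.328) = 1.075 × 1.992 = 2.142 d.
L(t_c) = L₀ e^(−k_1 t_c) = 13.6 × 0.8072 = 10.98 mg/L, and at the critical point k_2 D_c = k_1 L, so D_c = (0.100/1.03) × 10.98 = 1.066 mg/L.
x_c = v t_c = 0.235 m/s × 2.142 d × 86400 s/d = 43480 m ≈ 43.5 km.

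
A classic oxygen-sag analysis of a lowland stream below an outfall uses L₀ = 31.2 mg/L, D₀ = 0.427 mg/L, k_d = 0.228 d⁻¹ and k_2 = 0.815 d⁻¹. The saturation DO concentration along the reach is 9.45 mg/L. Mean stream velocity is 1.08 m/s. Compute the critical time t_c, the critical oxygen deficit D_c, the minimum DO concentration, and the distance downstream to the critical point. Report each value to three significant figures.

t_c = [1/(k_2−k_d)] ln[(k_2/k_d)(1 − D₀(k_2−k_d)/(k_d L₀))]
= [1/(0.815−0.228)] ln[(0.815/0.228)(1 − 0.427×0.5870/(0.228×31.2))]
= (1/0.5870) ln[3.575 × 0.9648] = 1.704 × ln(3.449) = 1.704 × 1.238 = 2.109 d.
L(t_c) = L₀ e^(−k_d t_c) = 31.2 × 0.6183 = 19.29 mg/L, and at the critical point k_2 D_c = k_d L, so D_c = (0.228/0.815) × 19.29 = 5.396 mg/L.
Minimum DO = C_s − D_c = 9.45 − 5.396 = 4.054 mg/L.
x_c = v t_c = 1.08 m/s × 2.109 d × 86400 s/d = 196800 m ≈ 197 km.

t_c ≈ 2.11 d; D_c ≈ 5.40 mg/L; min DO ≈ 4.05 mg/L; x_c ≈ 197 km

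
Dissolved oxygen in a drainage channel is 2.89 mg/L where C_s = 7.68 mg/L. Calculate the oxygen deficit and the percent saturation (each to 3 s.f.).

D = C_s − C = 7.68 − 2.89 = 4.79 mg/L.
% saturation = 2.89/7.68 × 100 = 37.6 %.

D ≈ 4.79 mg/L; 37.6 % saturation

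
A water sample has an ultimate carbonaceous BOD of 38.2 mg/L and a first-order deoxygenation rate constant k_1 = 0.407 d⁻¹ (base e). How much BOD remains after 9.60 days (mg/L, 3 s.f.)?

L ≈ 0.768 mg/L

L_t = L₀ e^(−k_1 t) = 38.2 × e^(−0.407×9.60) = 38.2 × 0.02010 = 0.7677 mg/L.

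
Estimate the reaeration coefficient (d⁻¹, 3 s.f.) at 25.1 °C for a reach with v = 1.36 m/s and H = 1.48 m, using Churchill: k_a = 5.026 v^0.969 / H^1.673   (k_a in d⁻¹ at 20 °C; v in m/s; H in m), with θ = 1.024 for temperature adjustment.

k_a(20) = 5.026 × 1.36^0.969 / 1.48^1.673 = 5.026 × 1.347 / 1.927 = 3.514 d⁻¹.
k_a(25.1) = 3.514 × 1.024^(25.1−20) = 3.514 × 1.129 = 3.966 d⁻¹.

k_a ≈ 3.97 d⁻¹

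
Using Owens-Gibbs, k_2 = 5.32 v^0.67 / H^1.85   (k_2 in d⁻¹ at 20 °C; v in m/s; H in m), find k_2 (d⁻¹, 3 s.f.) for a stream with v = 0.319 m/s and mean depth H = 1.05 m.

k_2 ≈ 2.26 d⁻¹

k_2 = 5.32 × 0.319^0.67 / 1.05^1.85 = 5.32 × 0.4651 / 1.094 = 2.261 d⁻¹.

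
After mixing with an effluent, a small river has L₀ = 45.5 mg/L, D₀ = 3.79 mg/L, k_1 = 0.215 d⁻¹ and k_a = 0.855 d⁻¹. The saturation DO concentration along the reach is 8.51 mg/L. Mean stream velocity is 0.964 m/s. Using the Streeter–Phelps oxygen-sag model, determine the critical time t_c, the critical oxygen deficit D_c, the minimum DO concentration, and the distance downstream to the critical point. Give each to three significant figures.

t_c ≈ 1.71 d; D_c ≈ 7.92 mg/L; min DO ≈ 0.591 mg/L; x_c ≈ 143 km

t_c = [1/(k_a−k_1)] ln[(k_a/k_1)(1 − D₀(k_a−k_1)/(k_1 L₀))]
= [1/(0.855−0.215)] ln[(0.855/0.215)(1 − 3.79×0.6400/(0.215×45.5))]
= (1/0.6400) ln[3.977 × 0.7520] = 1.562 × ln(2.991) = 1.562 × 1.096 = 1.712 d.
D_c = (k_1/k_a) L₀ e^(−k_1 t_c) = (0.215/0.855) × 45.5 × e^(−0.215×1.712) = 0.2515 × 45.5 × 0.6921 = 7.919 mg/L.
Minimum DO = C_s − D_c = 8.51 − 7.919 = 0.5913 mg/L.
x_c = v t_c = 0.964 m/s × 1.712 d × 86400 s/d = 142600 m ≈ 143 km.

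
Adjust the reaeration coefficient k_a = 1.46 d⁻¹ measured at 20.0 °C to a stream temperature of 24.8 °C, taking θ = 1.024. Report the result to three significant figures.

k_a ≈ 1.64 d⁻¹

k_a(T₂) = k_a(T₁) · θ^(T₂−T₁) = 1.46 × 1.024^(24.8−20.0)
= 1.46 × 1.024^4.80 = 1.46 × 1.121 = 1.636 d⁻¹.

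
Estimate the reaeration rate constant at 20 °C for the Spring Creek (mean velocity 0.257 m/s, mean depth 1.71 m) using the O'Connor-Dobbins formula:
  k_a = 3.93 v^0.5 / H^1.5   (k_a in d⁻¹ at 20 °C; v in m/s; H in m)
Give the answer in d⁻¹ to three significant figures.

k_a ≈ 0.891 d⁻¹

k_a = 3.93 × 0.257^0.5 / 1.71^1.5 = 3.93 × 0.5070 / 2.236 = 0.8910 d⁻¹.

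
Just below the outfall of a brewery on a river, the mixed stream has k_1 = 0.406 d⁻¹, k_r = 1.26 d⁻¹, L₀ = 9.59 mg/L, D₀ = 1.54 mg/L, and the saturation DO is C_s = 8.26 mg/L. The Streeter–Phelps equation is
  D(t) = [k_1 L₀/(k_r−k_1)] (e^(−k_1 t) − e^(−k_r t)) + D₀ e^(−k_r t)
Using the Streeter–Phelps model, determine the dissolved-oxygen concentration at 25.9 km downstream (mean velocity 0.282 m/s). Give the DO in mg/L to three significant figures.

Travel time t = x/v = 25.9 km / (0.282 m/s) = 25900 m / 0.282 m/s = 91840 s = 1.063 d.
k_1 L₀/(k_r−k_1) = 0.406×9.59/(1.26−0.406) = 3.894/0.8540 = 4.559 mg/L.
e^(−k_1 t) = e^(−0.406×1.063) = 0.6495; e^(−k_r t) = e^(−1.26×1.063) = 0.2620.
D = 4.559 × (0.6495 − 0.2620) + 1.54 × 0.2620 = 1.767 + 0.4035 = 2.170 mg/L.
DO = C_s − D = 8.26 − 2.170 = 6.090 mg/L.

DO ≈ 6.09 mg/L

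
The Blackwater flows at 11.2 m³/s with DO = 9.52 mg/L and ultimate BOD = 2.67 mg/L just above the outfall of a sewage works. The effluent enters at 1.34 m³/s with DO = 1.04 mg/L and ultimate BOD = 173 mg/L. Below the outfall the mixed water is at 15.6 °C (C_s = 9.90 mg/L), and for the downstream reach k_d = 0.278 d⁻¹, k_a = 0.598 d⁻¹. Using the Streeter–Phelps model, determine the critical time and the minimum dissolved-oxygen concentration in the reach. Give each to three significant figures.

t_c ≈ 2.16 d; minimum DO ≈ 4.58 mg/L

Mixed DO = (11.2×9.52 + 1.34×1.04)/(11.2+1.34) = 108.0/12.54 = 8.614 mg/L.
Mixed L₀ = (11.2×2.67 + 1.34×173)/(12.54) = 261.7/12.54 = 20.87 mg/L.
Initial deficit D₀ = C_s − DO₀ = 9.90 − 8.614 = 1.286 mg/L.
t_c = (1/0.3200) ln[(0.598/0.278)(1 − 1.286×0.3200/(0.278×20.87))] = 3.125 × ln(1.998) = 2.164 d.
D_c = (0.278/0.598) × 20.87 × e^(−0.278×2.164) = 0.4649 × 20.87 × 0.5480 = 5.317 mg/L.
Minimum DO = 9.90 − 5.317 = 4.583 mg/L.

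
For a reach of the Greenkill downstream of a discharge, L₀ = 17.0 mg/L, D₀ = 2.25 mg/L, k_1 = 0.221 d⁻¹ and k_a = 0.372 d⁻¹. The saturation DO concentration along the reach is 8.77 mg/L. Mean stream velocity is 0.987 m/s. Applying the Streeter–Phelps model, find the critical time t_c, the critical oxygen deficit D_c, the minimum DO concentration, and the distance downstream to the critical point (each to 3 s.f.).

t_c ≈ 2.82 d; D_c ≈ 5.41 mg/L; min DO ≈ 3.36 mg/L; x_c ≈ 241 km

With k_a/k_1 = 1.683 and 1 − D₀(k_a−k_1)/(k_1 L₀) = 0.9096,
t_c = ln(1.683 × 0.9096) / (0.372 − 0.221) = ln(1.531) / 0.1510 = 0.4259/0.1510 = 2.821 d.
L(t_c) = L₀ e^(−k_1 t_c) = 17.0 × 0.5361 = 9.114 mg/L, and at the critical point k_a D_c = k_1 L, so D_c = (0.221/0.372) × 9.114 = 5.414 mg/L.
Minimum DO = C_s − D_c = 8.77 − 5.414 = 3.356 mg/L.
x_c = v t_c = 0.987 m/s × 2.821 d × 86400 s/d = 240600 m ≈ 241 km.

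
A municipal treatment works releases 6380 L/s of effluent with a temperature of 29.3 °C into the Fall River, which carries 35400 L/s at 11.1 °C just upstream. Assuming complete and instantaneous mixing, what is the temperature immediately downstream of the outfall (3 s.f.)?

Flow-weighted mixing: C = (Q_r C_r + Q_w C_w)/(Q_r + Q_w)
= (35400×11.1 + 6380×29.3)/(35400 + 6380) = 579900/41780 = 13.88 °C.

13.9 °C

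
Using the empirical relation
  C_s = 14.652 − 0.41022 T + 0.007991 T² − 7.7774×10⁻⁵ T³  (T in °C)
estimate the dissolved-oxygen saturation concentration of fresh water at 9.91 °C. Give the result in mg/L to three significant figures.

C_s = 14.652 − 0.41022×9.91 + 0.007991×9.91² − 7.7774×10⁻⁵×9.91³ = 11.30 mg/L.

C_s ≈ 11.3 mg/L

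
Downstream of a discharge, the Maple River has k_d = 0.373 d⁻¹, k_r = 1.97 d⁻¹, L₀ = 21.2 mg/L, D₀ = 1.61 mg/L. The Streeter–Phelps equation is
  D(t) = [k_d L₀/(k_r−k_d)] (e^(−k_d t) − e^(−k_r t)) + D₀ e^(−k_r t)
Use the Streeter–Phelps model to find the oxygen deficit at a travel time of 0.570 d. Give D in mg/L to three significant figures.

k_d L₀/(k_r−k_d) = 0.373×21.2/(1.97−0.373) = 7.908/1.597 = 4.952 mg/L.
e^(−k_d t) = e^(−0.373×0.5700) = 0.8085; e^(−k_r t) = e^(−1.97×0.5700) = 0.3253.
D = 4.952 × (0.8085 − 0.3253) + 1.61 × 0.3253 = 2.392 + 0.5238 = 2.916 mg/L.

D ≈ 2.92 mg/L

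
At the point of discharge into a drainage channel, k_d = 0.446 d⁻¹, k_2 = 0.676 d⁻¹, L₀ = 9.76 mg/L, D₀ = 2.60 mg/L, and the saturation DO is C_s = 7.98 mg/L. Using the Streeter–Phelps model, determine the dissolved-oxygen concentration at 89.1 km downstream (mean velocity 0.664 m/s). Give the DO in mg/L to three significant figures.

DO ≈ 4.23 mg/L

Travel time t = x/v = 89.1 km / (0.664 m/s) = 89100 m / 0.664 m/s = 134200 s = 1.553 d.
k_d L₀/(k_2−k_d) = 0.446×9.76/(0.676−0.446) = 4.353/0.2300 = 18.93 mg/L.
e^(−k_d t) = e^(−0.446×1.553) = 0.5002; e^(−k_2 t) = e^(−0.676×1.553) = 0.3500.
D = 18.93 × (0.5002 − 0.3500) + 2.60 × 0.3500 = 2.844 + 0.9099 = 3.754 mg/L.
DO = C_s − D = 7.98 − 3.754 = 4.226 mg/L.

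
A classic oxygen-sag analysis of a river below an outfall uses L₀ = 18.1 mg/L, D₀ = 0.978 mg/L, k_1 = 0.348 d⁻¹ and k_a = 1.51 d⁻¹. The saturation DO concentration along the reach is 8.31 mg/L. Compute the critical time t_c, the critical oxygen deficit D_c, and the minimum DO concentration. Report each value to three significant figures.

At the critical point dD/dt = 0, so k_1 L₀ e^(−k_1 t) = k_a D. Substituting D(t) from the Streeter–Phelps equation and solving for t gives
t_c = ln[(k_a/k_1)(1 − D₀(k_a−k_1)/(k_1 L₀))] / (k_a−k_1).
Here k_a−k_1 = 1.162 d⁻¹ and 1 − D₀(k_a−k_1)/(k_1 L₀) = 1 − 0.978×1.162/(0.348×18.1) = 0.8196, so
t_c = ln(4.339 × 0.8196) / 1.162 = 1.269 / 1.162 = 1.092 d.
D_c = (k_1/k_a) L₀ e^(−k_1 t_c) = (0.348/1.51) × 18.1 × e^(−0.348×1.092) = 0.2305 × 18.1 × 0.6839 = 2.853 mg/L.
Minimum DO = C_s − D_c = 8.31 − 2.853 = 5.457 mg/L.

t_c ≈ 1.09 d; D_c ≈ 2.85 mg/L; min DO ≈ 5.46 mg/L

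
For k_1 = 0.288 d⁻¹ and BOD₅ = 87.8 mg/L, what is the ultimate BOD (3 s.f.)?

L₀ ≈ 115 mg/L

BOD₅ = L₀(1 − e^(−5k_1)) ⇒ L₀ = BOD₅ / (1 − e^(−5×0.288))
= 87.8 / (1 − 0.2369) = 87.8 / 0.7631 = 115.1 mg/L.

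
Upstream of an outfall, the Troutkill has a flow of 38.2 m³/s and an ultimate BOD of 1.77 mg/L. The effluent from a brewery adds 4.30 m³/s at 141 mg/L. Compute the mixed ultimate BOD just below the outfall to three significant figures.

Flow-weighted mixing: C = (Q_r C_r + Q_w C_w)/(Q_r + Q_w)
= (38.2×1.77 + 4.30×141)/(38.2 + 4.30) = 673.9/42.50 = 15.86 mg/L.

15.9 mg/L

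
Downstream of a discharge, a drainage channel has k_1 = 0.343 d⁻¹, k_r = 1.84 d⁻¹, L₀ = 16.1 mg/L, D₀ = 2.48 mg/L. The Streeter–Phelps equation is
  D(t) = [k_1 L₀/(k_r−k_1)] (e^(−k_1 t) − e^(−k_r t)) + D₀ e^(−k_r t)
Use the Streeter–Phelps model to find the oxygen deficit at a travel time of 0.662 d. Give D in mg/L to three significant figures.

D ≈ 2.58 mg/L

k_1 L₀/(k_r−k_1) = 0.343×16.1/(1.84−0.343) = 5.522/1.497 = 3.689 mg/L.
e^(−k_1 t) = e^(−0.343×0.6620) = 0.7969; e^(−k_r t) = e^(−1.84×0.6620) = 0.2958.
D = 3.689 × (0.7969 − 0.2958) + 2.48 × 0.2958 = 1.848 + 0.7336 = 2.582 mg/L.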